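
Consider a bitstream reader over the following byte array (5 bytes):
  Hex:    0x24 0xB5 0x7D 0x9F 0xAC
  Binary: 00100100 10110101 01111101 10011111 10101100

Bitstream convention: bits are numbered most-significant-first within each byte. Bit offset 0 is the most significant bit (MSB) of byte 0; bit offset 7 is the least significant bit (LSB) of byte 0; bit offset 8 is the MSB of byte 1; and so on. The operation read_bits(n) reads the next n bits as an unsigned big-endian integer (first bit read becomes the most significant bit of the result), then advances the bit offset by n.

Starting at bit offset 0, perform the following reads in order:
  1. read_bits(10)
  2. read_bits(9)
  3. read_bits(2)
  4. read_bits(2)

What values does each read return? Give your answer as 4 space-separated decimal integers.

Answer: 146 427 3 2

Derivation:
Read 1: bits[0:10] width=10 -> value=146 (bin 0010010010); offset now 10 = byte 1 bit 2; 30 bits remain
Read 2: bits[10:19] width=9 -> value=427 (bin 110101011); offset now 19 = byte 2 bit 3; 21 bits remain
Read 3: bits[19:21] width=2 -> value=3 (bin 11); offset now 21 = byte 2 bit 5; 19 bits remain
Read 4: bits[21:23] width=2 -> value=2 (bin 10); offset now 23 = byte 2 bit 7; 17 bits remain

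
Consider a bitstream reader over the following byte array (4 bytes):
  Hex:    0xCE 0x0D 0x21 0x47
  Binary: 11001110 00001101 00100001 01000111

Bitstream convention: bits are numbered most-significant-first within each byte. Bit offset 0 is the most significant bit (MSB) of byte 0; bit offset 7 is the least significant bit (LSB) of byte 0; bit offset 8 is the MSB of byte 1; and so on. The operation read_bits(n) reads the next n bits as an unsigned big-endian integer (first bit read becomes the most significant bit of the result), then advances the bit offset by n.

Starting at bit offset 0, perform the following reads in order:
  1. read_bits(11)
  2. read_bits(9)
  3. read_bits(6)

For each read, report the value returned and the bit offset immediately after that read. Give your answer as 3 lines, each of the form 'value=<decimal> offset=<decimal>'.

Read 1: bits[0:11] width=11 -> value=1648 (bin 11001110000); offset now 11 = byte 1 bit 3; 21 bits remain
Read 2: bits[11:20] width=9 -> value=210 (bin 011010010); offset now 20 = byte 2 bit 4; 12 bits remain
Read 3: bits[20:26] width=6 -> value=5 (bin 000101); offset now 26 = byte 3 bit 2; 6 bits remain

Answer: value=1648 offset=11
value=210 offset=20
value=5 offset=26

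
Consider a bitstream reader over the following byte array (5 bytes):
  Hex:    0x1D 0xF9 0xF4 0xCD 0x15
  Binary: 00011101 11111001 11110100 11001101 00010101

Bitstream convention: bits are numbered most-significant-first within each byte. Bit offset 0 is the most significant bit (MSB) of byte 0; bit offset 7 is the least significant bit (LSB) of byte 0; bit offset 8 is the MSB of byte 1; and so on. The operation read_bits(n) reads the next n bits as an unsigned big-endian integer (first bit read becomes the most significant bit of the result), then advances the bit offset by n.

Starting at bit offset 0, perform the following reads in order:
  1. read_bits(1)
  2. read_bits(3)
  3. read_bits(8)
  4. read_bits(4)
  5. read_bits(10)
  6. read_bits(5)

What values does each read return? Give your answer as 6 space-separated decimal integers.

Answer: 0 1 223 9 979 6

Derivation:
Read 1: bits[0:1] width=1 -> value=0 (bin 0); offset now 1 = byte 0 bit 1; 39 bits remain
Read 2: bits[1:4] width=3 -> value=1 (bin 001); offset now 4 = byte 0 bit 4; 36 bits remain
Read 3: bits[4:12] width=8 -> value=223 (bin 11011111); offset now 12 = byte 1 bit 4; 28 bits remain
Read 4: bits[12:16] width=4 -> value=9 (bin 1001); offset now 16 = byte 2 bit 0; 24 bits remain
Read 5: bits[16:26] width=10 -> value=979 (bin 1111010011); offset now 26 = byte 3 bit 2; 14 bits remain
Read 6: bits[26:31] width=5 -> value=6 (bin 00110); offset now 31 = byte 3 bit 7; 9 bits remain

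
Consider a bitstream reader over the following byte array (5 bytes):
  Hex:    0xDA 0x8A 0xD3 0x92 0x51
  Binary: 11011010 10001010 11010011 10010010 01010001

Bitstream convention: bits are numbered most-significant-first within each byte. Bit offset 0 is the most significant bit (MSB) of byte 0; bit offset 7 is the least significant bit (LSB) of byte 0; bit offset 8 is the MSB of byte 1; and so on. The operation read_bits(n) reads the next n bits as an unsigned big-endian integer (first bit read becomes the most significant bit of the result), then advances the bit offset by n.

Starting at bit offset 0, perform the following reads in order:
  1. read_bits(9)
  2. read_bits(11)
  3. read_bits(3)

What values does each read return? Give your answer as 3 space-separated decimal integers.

Read 1: bits[0:9] width=9 -> value=437 (bin 110110101); offset now 9 = byte 1 bit 1; 31 bits remain
Read 2: bits[9:20] width=11 -> value=173 (bin 00010101101); offset now 20 = byte 2 bit 4; 20 bits remain
Read 3: bits[20:23] width=3 -> value=1 (bin 001); offset now 23 = byte 2 bit 7; 17 bits remain

Answer: 437 173 1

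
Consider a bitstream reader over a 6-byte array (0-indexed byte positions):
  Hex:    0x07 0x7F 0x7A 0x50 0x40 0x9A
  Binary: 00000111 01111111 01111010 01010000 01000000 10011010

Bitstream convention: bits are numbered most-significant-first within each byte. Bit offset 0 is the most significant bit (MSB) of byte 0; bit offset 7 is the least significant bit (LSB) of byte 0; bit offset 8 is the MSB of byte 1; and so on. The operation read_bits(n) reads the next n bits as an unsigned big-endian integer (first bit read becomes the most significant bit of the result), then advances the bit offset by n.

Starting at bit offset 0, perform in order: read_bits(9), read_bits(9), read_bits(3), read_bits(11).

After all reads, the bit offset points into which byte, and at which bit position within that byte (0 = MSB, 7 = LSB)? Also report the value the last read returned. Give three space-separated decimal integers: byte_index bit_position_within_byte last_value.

Answer: 4 0 592

Derivation:
Read 1: bits[0:9] width=9 -> value=14 (bin 000001110); offset now 9 = byte 1 bit 1; 39 bits remain
Read 2: bits[9:18] width=9 -> value=509 (bin 111111101); offset now 18 = byte 2 bit 2; 30 bits remain
Read 3: bits[18:21] width=3 -> value=7 (bin 111); offset now 21 = byte 2 bit 5; 27 bits remain
Read 4: bits[21:32] width=11 -> value=592 (bin 01001010000); offset now 32 = byte 4 bit 0; 16 bits remain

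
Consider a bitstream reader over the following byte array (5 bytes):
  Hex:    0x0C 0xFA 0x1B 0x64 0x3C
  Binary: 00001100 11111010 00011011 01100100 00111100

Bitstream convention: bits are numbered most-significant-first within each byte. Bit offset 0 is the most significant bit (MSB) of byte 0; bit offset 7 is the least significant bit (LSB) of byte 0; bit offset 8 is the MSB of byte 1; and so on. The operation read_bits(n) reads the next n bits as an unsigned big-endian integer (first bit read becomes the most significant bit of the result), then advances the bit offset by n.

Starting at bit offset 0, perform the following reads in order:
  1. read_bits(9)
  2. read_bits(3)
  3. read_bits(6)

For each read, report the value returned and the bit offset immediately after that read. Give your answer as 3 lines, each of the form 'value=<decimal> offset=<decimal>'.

Answer: value=25 offset=9
value=7 offset=12
value=40 offset=18

Derivation:
Read 1: bits[0:9] width=9 -> value=25 (bin 000011001); offset now 9 = byte 1 bit 1; 31 bits remain
Read 2: bits[9:12] width=3 -> value=7 (bin 111); offset now 12 = byte 1 bit 4; 28 bits remain
Read 3: bits[12:18] width=6 -> value=40 (bin 101000); offset now 18 = byte 2 bit 2; 22 bits remain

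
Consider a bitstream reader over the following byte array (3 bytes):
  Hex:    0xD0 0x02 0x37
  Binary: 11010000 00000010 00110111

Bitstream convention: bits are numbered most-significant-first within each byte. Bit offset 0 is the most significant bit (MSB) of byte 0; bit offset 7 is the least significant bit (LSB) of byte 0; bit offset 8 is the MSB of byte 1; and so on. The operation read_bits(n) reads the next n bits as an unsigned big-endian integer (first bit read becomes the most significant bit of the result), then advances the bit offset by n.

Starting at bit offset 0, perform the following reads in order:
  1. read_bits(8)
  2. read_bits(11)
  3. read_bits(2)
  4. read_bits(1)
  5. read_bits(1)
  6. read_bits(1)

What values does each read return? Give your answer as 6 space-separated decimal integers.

Answer: 208 17 2 1 1 1

Derivation:
Read 1: bits[0:8] width=8 -> value=208 (bin 11010000); offset now 8 = byte 1 bit 0; 16 bits remain
Read 2: bits[8:19] width=11 -> value=17 (bin 00000010001); offset now 19 = byte 2 bit 3; 5 bits remain
Read 3: bits[19:21] width=2 -> value=2 (bin 10); offset now 21 = byte 2 bit 5; 3 bits remain
Read 4: bits[21:22] width=1 -> value=1 (bin 1); offset now 22 = byte 2 bit 6; 2 bits remain
Read 5: bits[22:23] width=1 -> value=1 (bin 1); offset now 23 = byte 2 bit 7; 1 bits remain
Read 6: bits[23:24] width=1 -> value=1 (bin 1); offset now 24 = byte 3 bit 0; 0 bits remain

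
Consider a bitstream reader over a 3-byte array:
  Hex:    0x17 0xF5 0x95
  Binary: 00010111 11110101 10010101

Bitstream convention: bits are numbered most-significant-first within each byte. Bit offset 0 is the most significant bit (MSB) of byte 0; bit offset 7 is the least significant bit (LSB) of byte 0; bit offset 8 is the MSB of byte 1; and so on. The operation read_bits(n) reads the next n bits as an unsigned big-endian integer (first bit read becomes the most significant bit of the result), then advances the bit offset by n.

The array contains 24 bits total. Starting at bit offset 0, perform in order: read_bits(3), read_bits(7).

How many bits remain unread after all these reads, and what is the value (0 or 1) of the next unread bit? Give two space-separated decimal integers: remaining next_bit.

Read 1: bits[0:3] width=3 -> value=0 (bin 000); offset now 3 = byte 0 bit 3; 21 bits remain
Read 2: bits[3:10] width=7 -> value=95 (bin 1011111); offset now 10 = byte 1 bit 2; 14 bits remain

Answer: 14 1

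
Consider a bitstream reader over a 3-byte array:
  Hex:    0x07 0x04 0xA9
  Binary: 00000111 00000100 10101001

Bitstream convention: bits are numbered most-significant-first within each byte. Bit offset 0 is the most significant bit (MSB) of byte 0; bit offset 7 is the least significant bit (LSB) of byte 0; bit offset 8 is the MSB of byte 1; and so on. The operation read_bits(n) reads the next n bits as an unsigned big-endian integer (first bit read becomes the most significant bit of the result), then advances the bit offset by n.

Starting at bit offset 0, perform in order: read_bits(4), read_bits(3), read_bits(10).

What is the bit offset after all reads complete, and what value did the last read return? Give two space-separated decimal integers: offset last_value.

Answer: 17 521

Derivation:
Read 1: bits[0:4] width=4 -> value=0 (bin 0000); offset now 4 = byte 0 bit 4; 20 bits remain
Read 2: bits[4:7] width=3 -> value=3 (bin 011); offset now 7 = byte 0 bit 7; 17 bits remain
Read 3: bits[7:17] width=10 -> value=521 (bin 1000001001); offset now 17 = byte 2 bit 1; 7 bits remain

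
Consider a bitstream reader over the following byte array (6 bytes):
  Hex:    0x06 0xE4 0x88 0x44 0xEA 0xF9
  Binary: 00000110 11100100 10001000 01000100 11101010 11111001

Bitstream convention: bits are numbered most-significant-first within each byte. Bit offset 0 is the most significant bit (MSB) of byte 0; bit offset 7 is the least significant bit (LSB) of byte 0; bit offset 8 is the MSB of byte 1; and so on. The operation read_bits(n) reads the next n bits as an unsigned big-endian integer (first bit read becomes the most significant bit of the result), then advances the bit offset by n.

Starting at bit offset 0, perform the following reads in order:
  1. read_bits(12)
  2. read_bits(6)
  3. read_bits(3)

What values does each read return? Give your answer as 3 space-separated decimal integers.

Read 1: bits[0:12] width=12 -> value=110 (bin 000001101110); offset now 12 = byte 1 bit 4; 36 bits remain
Read 2: bits[12:18] width=6 -> value=18 (bin 010010); offset now 18 = byte 2 bit 2; 30 bits remain
Read 3: bits[18:21] width=3 -> value=1 (bin 001); offset now 21 = byte 2 bit 5; 27 bits remain

Answer: 110 18 1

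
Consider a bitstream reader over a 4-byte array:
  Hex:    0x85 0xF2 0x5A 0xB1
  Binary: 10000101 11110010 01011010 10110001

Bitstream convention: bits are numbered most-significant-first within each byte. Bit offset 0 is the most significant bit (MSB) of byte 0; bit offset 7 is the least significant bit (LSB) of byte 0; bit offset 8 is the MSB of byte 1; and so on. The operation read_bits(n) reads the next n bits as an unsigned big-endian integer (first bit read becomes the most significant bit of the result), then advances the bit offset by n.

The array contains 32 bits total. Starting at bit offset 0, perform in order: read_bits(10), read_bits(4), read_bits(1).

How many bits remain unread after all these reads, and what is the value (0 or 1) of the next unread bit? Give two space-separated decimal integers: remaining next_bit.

Answer: 17 0

Derivation:
Read 1: bits[0:10] width=10 -> value=535 (bin 1000010111); offset now 10 = byte 1 bit 2; 22 bits remain
Read 2: bits[10:14] width=4 -> value=12 (bin 1100); offset now 14 = byte 1 bit 6; 18 bits remain
Read 3: bits[14:15] width=1 -> value=1 (bin 1); offset now 15 = byte 1 bit 7; 17 bits remain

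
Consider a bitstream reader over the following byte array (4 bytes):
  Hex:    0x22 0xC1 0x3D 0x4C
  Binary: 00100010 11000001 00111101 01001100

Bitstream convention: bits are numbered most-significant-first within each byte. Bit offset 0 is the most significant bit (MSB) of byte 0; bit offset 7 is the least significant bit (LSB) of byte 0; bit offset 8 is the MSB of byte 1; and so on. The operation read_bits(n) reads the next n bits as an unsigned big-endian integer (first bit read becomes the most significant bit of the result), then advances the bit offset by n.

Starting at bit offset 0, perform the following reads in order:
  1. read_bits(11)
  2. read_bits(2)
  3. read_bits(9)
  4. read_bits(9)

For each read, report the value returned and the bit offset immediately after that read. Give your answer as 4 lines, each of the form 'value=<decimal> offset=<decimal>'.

Read 1: bits[0:11] width=11 -> value=278 (bin 00100010110); offset now 11 = byte 1 bit 3; 21 bits remain
Read 2: bits[11:13] width=2 -> value=0 (bin 00); offset now 13 = byte 1 bit 5; 19 bits remain
Read 3: bits[13:22] width=9 -> value=79 (bin 001001111); offset now 22 = byte 2 bit 6; 10 bits remain
Read 4: bits[22:31] width=9 -> value=166 (bin 010100110); offset now 31 = byte 3 bit 7; 1 bits remain

Answer: value=278 offset=11
value=0 offset=13
value=79 offset=22
value=166 offset=31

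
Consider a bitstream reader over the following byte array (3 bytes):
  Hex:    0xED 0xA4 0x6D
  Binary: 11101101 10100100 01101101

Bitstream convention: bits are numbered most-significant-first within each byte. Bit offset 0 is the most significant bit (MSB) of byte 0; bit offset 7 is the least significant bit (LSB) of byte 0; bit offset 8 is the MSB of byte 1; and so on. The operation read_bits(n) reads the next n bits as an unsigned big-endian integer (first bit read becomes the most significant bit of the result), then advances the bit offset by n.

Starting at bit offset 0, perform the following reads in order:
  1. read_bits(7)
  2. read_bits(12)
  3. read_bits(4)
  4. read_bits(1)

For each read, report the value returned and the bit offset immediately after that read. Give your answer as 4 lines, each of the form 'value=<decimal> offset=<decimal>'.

Read 1: bits[0:7] width=7 -> value=118 (bin 1110110); offset now 7 = byte 0 bit 7; 17 bits remain
Read 2: bits[7:19] width=12 -> value=3363 (bin 110100100011); offset now 19 = byte 2 bit 3; 5 bits remain
Read 3: bits[19:23] width=4 -> value=6 (bin 0110); offset now 23 = byte 2 bit 7; 1 bits remain
Read 4: bits[23:24] width=1 -> value=1 (bin 1); offset now 24 = byte 3 bit 0; 0 bits remain

Answer: value=118 offset=7
value=3363 offset=19
value=6 offset=23
value=1 offset=24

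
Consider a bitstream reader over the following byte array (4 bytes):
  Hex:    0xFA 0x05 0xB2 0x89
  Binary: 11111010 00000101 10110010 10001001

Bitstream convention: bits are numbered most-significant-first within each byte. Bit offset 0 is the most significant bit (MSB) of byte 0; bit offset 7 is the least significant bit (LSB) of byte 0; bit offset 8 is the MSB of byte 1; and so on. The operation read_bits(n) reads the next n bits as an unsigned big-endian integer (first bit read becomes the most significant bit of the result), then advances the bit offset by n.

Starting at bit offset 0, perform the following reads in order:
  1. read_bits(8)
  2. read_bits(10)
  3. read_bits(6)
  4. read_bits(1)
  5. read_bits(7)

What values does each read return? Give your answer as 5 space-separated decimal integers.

Answer: 250 22 50 1 9

Derivation:
Read 1: bits[0:8] width=8 -> value=250 (bin 11111010); offset now 8 = byte 1 bit 0; 24 bits remain
Read 2: bits[8:18] width=10 -> value=22 (bin 0000010110); offset now 18 = byte 2 bit 2; 14 bits remain
Read 3: bits[18:24] width=6 -> value=50 (bin 110010); offset now 24 = byte 3 bit 0; 8 bits remain
Read 4: bits[24:25] width=1 -> value=1 (bin 1); offset now 25 = byte 3 bit 1; 7 bits remain
Read 5: bits[25:32] width=7 -> value=9 (bin 0001001); offset now 32 = byte 4 bit 0; 0 bits remain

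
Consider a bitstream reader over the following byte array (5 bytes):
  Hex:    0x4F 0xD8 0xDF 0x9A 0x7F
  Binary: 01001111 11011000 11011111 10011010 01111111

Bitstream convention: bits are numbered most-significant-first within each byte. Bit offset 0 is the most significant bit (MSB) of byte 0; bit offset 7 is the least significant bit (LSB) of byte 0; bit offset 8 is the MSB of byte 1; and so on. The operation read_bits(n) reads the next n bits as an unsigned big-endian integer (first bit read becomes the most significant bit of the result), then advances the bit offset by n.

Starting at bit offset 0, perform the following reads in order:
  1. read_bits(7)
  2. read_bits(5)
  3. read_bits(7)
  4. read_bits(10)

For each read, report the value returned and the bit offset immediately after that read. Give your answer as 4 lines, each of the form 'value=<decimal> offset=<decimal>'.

Answer: value=39 offset=7
value=29 offset=12
value=70 offset=19
value=1011 offset=29

Derivation:
Read 1: bits[0:7] width=7 -> value=39 (bin 0100111); offset now 7 = byte 0 bit 7; 33 bits remain
Read 2: bits[7:12] width=5 -> value=29 (bin 11101); offset now 12 = byte 1 bit 4; 28 bits remain
Read 3: bits[12:19] width=7 -> value=70 (bin 1000110); offset now 19 = byte 2 bit 3; 21 bits remain
Read 4: bits[19:29] width=10 -> value=1011 (bin 1111110011); offset now 29 = byte 3 bit 5; 11 bits remain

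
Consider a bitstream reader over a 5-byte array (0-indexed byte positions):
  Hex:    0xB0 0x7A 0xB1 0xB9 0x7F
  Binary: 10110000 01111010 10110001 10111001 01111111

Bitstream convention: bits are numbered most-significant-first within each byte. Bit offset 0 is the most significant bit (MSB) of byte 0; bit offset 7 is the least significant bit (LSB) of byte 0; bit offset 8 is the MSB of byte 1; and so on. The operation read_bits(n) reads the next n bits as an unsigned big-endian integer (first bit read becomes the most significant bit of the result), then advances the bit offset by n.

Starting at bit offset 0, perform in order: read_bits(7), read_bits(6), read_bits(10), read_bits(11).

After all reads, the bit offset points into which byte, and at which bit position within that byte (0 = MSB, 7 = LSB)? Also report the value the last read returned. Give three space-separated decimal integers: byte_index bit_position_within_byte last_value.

Read 1: bits[0:7] width=7 -> value=88 (bin 1011000); offset now 7 = byte 0 bit 7; 33 bits remain
Read 2: bits[7:13] width=6 -> value=15 (bin 001111); offset now 13 = byte 1 bit 5; 27 bits remain
Read 3: bits[13:23] width=10 -> value=344 (bin 0101011000); offset now 23 = byte 2 bit 7; 17 bits remain
Read 4: bits[23:34] width=11 -> value=1765 (bin 11011100101); offset now 34 = byte 4 bit 2; 6 bits remain

Answer: 4 2 1765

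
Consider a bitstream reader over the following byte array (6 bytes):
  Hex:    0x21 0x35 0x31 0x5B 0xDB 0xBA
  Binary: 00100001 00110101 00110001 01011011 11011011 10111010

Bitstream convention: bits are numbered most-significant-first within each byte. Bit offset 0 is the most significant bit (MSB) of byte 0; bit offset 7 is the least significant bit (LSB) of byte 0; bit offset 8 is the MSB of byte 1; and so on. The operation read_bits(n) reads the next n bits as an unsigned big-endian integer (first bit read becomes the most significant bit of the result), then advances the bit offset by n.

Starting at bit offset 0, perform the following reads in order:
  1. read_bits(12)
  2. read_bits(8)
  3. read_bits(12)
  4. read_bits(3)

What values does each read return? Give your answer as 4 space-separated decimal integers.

Read 1: bits[0:12] width=12 -> value=531 (bin 001000010011); offset now 12 = byte 1 bit 4; 36 bits remain
Read 2: bits[12:20] width=8 -> value=83 (bin 01010011); offset now 20 = byte 2 bit 4; 28 bits remain
Read 3: bits[20:32] width=12 -> value=347 (bin 000101011011); offset now 32 = byte 4 bit 0; 16 bits remain
Read 4: bits[32:35] width=3 -> value=6 (bin 110); offset now 35 = byte 4 bit 3; 13 bits remain

Answer: 531 83 347 6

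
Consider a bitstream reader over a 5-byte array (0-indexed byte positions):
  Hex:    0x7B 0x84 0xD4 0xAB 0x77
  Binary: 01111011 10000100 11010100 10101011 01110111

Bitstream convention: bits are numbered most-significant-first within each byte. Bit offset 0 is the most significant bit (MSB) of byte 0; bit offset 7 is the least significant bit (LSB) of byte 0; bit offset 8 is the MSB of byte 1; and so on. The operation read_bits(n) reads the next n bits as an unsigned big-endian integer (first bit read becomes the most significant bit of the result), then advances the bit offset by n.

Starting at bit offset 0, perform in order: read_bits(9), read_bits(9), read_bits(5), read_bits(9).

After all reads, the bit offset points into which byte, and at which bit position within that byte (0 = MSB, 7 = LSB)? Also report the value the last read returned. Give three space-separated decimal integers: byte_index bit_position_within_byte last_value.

Answer: 4 0 171

Derivation:
Read 1: bits[0:9] width=9 -> value=247 (bin 011110111); offset now 9 = byte 1 bit 1; 31 bits remain
Read 2: bits[9:18] width=9 -> value=19 (bin 000010011); offset now 18 = byte 2 bit 2; 22 bits remain
Read 3: bits[18:23] width=5 -> value=10 (bin 01010); offset now 23 = byte 2 bit 7; 17 bits remain
Read 4: bits[23:32] width=9 -> value=171 (bin 010101011); offset now 32 = byte 4 bit 0; 8 bits remain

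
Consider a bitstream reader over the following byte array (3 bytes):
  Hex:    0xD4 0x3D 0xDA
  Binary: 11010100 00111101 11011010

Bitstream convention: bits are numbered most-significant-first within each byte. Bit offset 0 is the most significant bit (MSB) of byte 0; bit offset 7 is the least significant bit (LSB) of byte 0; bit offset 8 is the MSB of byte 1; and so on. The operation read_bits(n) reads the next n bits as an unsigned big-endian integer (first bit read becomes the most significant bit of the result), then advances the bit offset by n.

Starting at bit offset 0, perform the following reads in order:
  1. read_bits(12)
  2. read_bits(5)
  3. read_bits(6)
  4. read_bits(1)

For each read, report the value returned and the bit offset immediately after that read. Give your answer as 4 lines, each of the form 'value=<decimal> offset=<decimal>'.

Read 1: bits[0:12] width=12 -> value=3395 (bin 110101000011); offset now 12 = byte 1 bit 4; 12 bits remain
Read 2: bits[12:17] width=5 -> value=27 (bin 11011); offset now 17 = byte 2 bit 1; 7 bits remain
Read 3: bits[17:23] width=6 -> value=45 (bin 101101); offset now 23 = byte 2 bit 7; 1 bits remain
Read 4: bits[23:24] width=1 -> value=0 (bin 0); offset now 24 = byte 3 bit 0; 0 bits remain

Answer: value=3395 offset=12
value=27 offset=17
value=45 offset=23
value=0 offset=24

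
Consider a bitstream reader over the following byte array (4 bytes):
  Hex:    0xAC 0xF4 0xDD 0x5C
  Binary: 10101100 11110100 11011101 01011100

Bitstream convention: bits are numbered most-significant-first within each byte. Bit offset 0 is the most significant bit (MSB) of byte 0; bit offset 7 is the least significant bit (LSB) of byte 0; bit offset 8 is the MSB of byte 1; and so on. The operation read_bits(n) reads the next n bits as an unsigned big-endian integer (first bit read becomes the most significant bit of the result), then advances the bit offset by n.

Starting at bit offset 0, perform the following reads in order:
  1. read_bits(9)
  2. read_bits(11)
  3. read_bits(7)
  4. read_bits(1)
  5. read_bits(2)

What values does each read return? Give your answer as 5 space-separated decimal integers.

Answer: 345 1869 106 1 3

Derivation:
Read 1: bits[0:9] width=9 -> value=345 (bin 101011001); offset now 9 = byte 1 bit 1; 23 bits remain
Read 2: bits[9:20] width=11 -> value=1869 (bin 11101001101); offset now 20 = byte 2 bit 4; 12 bits remain
Read 3: bits[20:27] width=7 -> value=106 (bin 1101010); offset now 27 = byte 3 bit 3; 5 bits remain
Read 4: bits[27:28] width=1 -> value=1 (bin 1); offset now 28 = byte 3 bit 4; 4 bits remain
Read 5: bits[28:30] width=2 -> value=3 (bin 11); offset now 30 = byte 3 bit 6; 2 bits remain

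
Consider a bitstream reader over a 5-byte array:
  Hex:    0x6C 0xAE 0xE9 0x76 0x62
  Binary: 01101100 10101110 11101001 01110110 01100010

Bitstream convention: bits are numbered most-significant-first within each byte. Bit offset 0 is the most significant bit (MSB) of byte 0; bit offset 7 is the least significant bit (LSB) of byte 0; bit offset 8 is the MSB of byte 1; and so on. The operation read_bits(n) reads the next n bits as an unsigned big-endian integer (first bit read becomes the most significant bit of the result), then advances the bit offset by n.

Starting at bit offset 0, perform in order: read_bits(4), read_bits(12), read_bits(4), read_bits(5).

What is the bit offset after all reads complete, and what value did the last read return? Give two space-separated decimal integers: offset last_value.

Answer: 25 18

Derivation:
Read 1: bits[0:4] width=4 -> value=6 (bin 0110); offset now 4 = byte 0 bit 4; 36 bits remain
Read 2: bits[4:16] width=12 -> value=3246 (bin 110010101110); offset now 16 = byte 2 bit 0; 24 bits remain
Read 3: bits[16:20] width=4 -> value=14 (bin 1110); offset now 20 = byte 2 bit 4; 20 bits remain
Read 4: bits[20:25] width=5 -> value=18 (bin 10010); offset now 25 = byte 3 bit 1; 15 bits remain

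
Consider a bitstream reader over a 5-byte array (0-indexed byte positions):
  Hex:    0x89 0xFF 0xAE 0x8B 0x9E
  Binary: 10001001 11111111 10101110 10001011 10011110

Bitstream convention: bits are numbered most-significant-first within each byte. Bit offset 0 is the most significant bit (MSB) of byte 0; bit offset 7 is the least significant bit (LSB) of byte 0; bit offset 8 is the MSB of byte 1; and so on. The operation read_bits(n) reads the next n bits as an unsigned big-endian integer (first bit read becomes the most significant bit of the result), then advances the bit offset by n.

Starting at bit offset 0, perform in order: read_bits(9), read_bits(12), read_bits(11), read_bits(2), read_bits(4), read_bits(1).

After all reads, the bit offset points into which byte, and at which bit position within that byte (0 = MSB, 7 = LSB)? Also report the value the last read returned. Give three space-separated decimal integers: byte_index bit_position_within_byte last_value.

Read 1: bits[0:9] width=9 -> value=275 (bin 100010011); offset now 9 = byte 1 bit 1; 31 bits remain
Read 2: bits[9:21] width=12 -> value=4085 (bin 111111110101); offset now 21 = byte 2 bit 5; 19 bits remain
Read 3: bits[21:32] width=11 -> value=1675 (bin 11010001011); offset now 32 = byte 4 bit 0; 8 bits remain
Read 4: bits[32:34] width=2 -> value=2 (bin 10); offset now 34 = byte 4 bit 2; 6 bits remain
Read 5: bits[34:38] width=4 -> value=7 (bin 0111); offset now 38 = byte 4 bit 6; 2 bits remain
Read 6: bits[38:39] width=1 -> value=1 (bin 1); offset now 39 = byte 4 bit 7; 1 bits remain

Answer: 4 7 1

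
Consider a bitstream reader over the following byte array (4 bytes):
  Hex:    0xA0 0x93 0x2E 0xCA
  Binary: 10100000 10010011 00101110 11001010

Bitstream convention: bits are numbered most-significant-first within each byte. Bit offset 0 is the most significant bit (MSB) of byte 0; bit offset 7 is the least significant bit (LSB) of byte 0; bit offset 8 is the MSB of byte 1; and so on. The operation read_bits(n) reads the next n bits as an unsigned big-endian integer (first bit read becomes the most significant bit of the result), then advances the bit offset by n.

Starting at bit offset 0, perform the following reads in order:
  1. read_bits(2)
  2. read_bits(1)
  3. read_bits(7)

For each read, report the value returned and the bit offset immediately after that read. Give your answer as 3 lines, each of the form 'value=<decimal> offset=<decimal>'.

Answer: value=2 offset=2
value=1 offset=3
value=2 offset=10

Derivation:
Read 1: bits[0:2] width=2 -> value=2 (bin 10); offset now 2 = byte 0 bit 2; 30 bits remain
Read 2: bits[2:3] width=1 -> value=1 (bin 1); offset now 3 = byte 0 bit 3; 29 bits remain
Read 3: bits[3:10] width=7 -> value=2 (bin 0000010); offset now 10 = byte 1 bit 2; 22 bits remain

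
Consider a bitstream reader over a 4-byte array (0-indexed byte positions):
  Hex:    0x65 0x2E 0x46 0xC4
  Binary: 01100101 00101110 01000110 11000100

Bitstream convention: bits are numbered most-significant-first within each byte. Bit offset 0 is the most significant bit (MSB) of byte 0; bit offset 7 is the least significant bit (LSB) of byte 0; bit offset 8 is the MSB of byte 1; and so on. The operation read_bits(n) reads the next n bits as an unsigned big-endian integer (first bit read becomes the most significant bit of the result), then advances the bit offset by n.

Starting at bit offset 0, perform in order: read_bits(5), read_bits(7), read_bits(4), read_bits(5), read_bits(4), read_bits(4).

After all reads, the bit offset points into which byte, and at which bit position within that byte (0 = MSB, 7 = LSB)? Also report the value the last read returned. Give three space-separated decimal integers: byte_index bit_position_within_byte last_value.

Answer: 3 5 8

Derivation:
Read 1: bits[0:5] width=5 -> value=12 (bin 01100); offset now 5 = byte 0 bit 5; 27 bits remain
Read 2: bits[5:12] width=7 -> value=82 (bin 1010010); offset now 12 = byte 1 bit 4; 20 bits remain
Read 3: bits[12:16] width=4 -> value=14 (bin 1110); offset now 16 = byte 2 bit 0; 16 bits remain
Read 4: bits[16:21] width=5 -> value=8 (bin 01000); offset now 21 = byte 2 bit 5; 11 bits remain
Read 5: bits[21:25] width=4 -> value=13 (bin 1101); offset now 25 = byte 3 bit 1; 7 bits remain
Read 6: bits[25:29] width=4 -> value=8 (bin 1000); offset now 29 = byte 3 bit 5; 3 bits remain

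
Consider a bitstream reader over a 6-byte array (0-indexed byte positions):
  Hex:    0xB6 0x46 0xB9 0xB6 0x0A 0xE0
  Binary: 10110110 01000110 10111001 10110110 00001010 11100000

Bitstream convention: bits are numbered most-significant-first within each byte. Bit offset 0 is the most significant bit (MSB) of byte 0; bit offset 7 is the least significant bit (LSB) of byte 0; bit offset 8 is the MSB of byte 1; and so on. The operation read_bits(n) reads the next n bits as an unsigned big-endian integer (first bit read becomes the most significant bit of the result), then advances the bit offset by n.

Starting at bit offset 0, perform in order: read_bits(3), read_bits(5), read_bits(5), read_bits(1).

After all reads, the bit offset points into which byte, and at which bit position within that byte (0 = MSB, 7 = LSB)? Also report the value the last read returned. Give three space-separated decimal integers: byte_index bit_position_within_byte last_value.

Answer: 1 6 1

Derivation:
Read 1: bits[0:3] width=3 -> value=5 (bin 101); offset now 3 = byte 0 bit 3; 45 bits remain
Read 2: bits[3:8] width=5 -> value=22 (bin 10110); offset now 8 = byte 1 bit 0; 40 bits remain
Read 3: bits[8:13] width=5 -> value=8 (bin 01000); offset now 13 = byte 1 bit 5; 35 bits remain
Read 4: bits[13:14] width=1 -> value=1 (bin 1); offset now 14 = byte 1 bit 6; 34 bits remain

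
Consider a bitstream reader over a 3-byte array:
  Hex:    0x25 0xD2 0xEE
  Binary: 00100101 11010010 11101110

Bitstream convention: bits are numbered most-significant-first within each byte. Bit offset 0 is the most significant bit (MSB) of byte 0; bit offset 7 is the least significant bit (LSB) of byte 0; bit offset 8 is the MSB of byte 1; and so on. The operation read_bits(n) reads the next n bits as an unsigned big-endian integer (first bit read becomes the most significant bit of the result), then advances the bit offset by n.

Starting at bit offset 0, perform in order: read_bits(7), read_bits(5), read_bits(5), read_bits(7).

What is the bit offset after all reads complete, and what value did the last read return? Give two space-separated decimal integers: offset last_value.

Answer: 24 110

Derivation:
Read 1: bits[0:7] width=7 -> value=18 (bin 0010010); offset now 7 = byte 0 bit 7; 17 bits remain
Read 2: bits[7:12] width=5 -> value=29 (bin 11101); offset now 12 = byte 1 bit 4; 12 bits remain
Read 3: bits[12:17] width=5 -> value=5 (bin 00101); offset now 17 = byte 2 bit 1; 7 bits remain
Read 4: bits[17:24] width=7 -> value=110 (bin 1101110); offset now 24 = byte 3 bit 0; 0 bits remain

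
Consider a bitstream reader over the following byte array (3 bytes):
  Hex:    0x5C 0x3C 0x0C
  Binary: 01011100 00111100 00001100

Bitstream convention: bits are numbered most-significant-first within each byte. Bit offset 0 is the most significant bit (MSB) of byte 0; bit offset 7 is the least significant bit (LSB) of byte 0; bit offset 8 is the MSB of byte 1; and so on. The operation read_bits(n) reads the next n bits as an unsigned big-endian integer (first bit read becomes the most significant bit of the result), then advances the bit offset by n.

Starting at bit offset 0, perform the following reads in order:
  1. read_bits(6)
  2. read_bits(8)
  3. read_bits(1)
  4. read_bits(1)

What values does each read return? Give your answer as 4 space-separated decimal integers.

Read 1: bits[0:6] width=6 -> value=23 (bin 010111); offset now 6 = byte 0 bit 6; 18 bits remain
Read 2: bits[6:14] width=8 -> value=15 (bin 00001111); offset now 14 = byte 1 bit 6; 10 bits remain
Read 3: bits[14:15] width=1 -> value=0 (bin 0); offset now 15 = byte 1 bit 7; 9 bits remain
Read 4: bits[15:16] width=1 -> value=0 (bin 0); offset now 16 = byte 2 bit 0; 8 bits remain

Answer: 23 15 0 0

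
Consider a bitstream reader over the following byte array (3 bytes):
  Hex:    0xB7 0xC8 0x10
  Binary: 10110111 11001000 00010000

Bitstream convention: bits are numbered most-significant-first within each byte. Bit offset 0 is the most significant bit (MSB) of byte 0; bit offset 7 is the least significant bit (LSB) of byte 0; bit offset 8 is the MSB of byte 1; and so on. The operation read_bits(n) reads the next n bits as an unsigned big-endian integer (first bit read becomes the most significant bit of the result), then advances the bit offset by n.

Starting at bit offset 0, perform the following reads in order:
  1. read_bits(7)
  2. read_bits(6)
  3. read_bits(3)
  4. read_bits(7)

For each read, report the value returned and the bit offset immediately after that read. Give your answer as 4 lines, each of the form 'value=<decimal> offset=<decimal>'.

Read 1: bits[0:7] width=7 -> value=91 (bin 1011011); offset now 7 = byte 0 bit 7; 17 bits remain
Read 2: bits[7:13] width=6 -> value=57 (bin 111001); offset now 13 = byte 1 bit 5; 11 bits remain
Read 3: bits[13:16] width=3 -> value=0 (bin 000); offset now 16 = byte 2 bit 0; 8 bits remain
Read 4: bits[16:23] width=7 -> value=8 (bin 0001000); offset now 23 = byte 2 bit 7; 1 bits remain

Answer: value=91 offset=7
value=57 offset=13
value=0 offset=16
value=8 offset=23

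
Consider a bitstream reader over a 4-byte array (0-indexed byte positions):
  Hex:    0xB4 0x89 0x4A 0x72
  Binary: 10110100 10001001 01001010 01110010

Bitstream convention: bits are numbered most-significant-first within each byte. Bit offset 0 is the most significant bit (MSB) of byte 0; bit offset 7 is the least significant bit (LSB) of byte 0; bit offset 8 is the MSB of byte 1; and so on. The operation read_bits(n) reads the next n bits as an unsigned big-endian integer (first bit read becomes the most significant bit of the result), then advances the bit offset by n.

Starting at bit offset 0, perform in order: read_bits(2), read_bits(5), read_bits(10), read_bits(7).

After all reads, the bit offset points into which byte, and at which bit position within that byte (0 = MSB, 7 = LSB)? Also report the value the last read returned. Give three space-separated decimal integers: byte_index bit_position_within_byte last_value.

Read 1: bits[0:2] width=2 -> value=2 (bin 10); offset now 2 = byte 0 bit 2; 30 bits remain
Read 2: bits[2:7] width=5 -> value=26 (bin 11010); offset now 7 = byte 0 bit 7; 25 bits remain
Read 3: bits[7:17] width=10 -> value=274 (bin 0100010010); offset now 17 = byte 2 bit 1; 15 bits remain
Read 4: bits[17:24] width=7 -> value=74 (bin 1001010); offset now 24 = byte 3 bit 0; 8 bits remain

Answer: 3 0 74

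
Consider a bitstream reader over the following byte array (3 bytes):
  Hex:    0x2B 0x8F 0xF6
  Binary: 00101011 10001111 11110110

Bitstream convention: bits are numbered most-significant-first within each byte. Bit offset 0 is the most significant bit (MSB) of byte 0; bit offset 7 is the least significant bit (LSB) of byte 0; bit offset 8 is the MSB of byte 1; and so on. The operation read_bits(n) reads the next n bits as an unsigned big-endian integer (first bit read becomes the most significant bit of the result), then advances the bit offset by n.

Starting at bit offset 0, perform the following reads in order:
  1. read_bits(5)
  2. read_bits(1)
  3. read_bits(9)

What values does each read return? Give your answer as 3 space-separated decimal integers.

Answer: 5 0 455

Derivation:
Read 1: bits[0:5] width=5 -> value=5 (bin 00101); offset now 5 = byte 0 bit 5; 19 bits remain
Read 2: bits[5:6] width=1 -> value=0 (bin 0); offset now 6 = byte 0 bit 6; 18 bits remain
Read 3: bits[6:15] width=9 -> value=455 (bin 111000111); offset now 15 = byte 1 bit 7; 9 bits remain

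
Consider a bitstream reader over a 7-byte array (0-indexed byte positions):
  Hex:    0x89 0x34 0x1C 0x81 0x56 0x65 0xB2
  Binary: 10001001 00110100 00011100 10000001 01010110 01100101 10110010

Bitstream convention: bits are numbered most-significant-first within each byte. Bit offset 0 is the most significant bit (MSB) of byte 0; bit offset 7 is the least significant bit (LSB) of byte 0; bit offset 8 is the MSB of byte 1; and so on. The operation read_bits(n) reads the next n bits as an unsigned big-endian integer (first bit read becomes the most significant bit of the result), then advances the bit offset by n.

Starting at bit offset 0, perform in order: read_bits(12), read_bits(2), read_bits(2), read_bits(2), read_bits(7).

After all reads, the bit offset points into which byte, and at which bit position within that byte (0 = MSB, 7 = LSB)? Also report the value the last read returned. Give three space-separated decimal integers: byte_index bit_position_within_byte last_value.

Answer: 3 1 57

Derivation:
Read 1: bits[0:12] width=12 -> value=2195 (bin 100010010011); offset now 12 = byte 1 bit 4; 44 bits remain
Read 2: bits[12:14] width=2 -> value=1 (bin 01); offset now 14 = byte 1 bit 6; 42 bits remain
Read 3: bits[14:16] width=2 -> value=0 (bin 00); offset now 16 = byte 2 bit 0; 40 bits remain
Read 4: bits[16:18] width=2 -> value=0 (bin 00); offset now 18 = byte 2 bit 2; 38 bits remain
Read 5: bits[18:25] width=7 -> value=57 (bin 0111001); offset now 25 = byte 3 bit 1; 31 bits remain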